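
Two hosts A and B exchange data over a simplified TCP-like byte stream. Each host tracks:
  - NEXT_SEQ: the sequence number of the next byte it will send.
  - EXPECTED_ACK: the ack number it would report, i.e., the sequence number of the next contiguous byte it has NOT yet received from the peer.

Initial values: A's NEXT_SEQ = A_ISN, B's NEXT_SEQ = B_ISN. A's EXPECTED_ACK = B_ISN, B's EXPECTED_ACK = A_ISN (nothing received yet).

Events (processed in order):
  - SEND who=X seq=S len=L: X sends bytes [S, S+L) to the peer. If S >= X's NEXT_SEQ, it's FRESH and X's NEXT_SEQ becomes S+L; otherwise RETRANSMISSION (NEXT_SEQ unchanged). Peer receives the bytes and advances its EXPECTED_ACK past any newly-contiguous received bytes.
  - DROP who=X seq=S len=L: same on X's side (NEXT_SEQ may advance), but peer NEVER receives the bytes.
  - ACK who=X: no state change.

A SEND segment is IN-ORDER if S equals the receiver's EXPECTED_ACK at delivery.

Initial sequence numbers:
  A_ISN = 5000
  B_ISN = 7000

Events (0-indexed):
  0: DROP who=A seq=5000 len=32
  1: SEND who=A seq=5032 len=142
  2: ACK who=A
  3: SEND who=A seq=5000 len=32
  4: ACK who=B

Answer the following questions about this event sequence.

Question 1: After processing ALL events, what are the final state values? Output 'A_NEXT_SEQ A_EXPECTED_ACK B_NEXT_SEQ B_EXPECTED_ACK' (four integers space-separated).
After event 0: A_seq=5032 A_ack=7000 B_seq=7000 B_ack=5000
After event 1: A_seq=5174 A_ack=7000 B_seq=7000 B_ack=5000
After event 2: A_seq=5174 A_ack=7000 B_seq=7000 B_ack=5000
After event 3: A_seq=5174 A_ack=7000 B_seq=7000 B_ack=5174
After event 4: A_seq=5174 A_ack=7000 B_seq=7000 B_ack=5174

Answer: 5174 7000 7000 5174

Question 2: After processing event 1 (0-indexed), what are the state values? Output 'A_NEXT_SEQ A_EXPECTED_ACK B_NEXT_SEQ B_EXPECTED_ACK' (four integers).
After event 0: A_seq=5032 A_ack=7000 B_seq=7000 B_ack=5000
After event 1: A_seq=5174 A_ack=7000 B_seq=7000 B_ack=5000

5174 7000 7000 5000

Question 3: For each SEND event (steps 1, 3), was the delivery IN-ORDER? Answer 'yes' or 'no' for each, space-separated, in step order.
Answer: no yes

Derivation:
Step 1: SEND seq=5032 -> out-of-order
Step 3: SEND seq=5000 -> in-order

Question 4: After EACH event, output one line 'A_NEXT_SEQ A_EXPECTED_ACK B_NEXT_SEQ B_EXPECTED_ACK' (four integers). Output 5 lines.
5032 7000 7000 5000
5174 7000 7000 5000
5174 7000 7000 5000
5174 7000 7000 5174
5174 7000 7000 5174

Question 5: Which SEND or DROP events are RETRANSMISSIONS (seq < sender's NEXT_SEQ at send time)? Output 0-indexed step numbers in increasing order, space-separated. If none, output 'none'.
Step 0: DROP seq=5000 -> fresh
Step 1: SEND seq=5032 -> fresh
Step 3: SEND seq=5000 -> retransmit

Answer: 3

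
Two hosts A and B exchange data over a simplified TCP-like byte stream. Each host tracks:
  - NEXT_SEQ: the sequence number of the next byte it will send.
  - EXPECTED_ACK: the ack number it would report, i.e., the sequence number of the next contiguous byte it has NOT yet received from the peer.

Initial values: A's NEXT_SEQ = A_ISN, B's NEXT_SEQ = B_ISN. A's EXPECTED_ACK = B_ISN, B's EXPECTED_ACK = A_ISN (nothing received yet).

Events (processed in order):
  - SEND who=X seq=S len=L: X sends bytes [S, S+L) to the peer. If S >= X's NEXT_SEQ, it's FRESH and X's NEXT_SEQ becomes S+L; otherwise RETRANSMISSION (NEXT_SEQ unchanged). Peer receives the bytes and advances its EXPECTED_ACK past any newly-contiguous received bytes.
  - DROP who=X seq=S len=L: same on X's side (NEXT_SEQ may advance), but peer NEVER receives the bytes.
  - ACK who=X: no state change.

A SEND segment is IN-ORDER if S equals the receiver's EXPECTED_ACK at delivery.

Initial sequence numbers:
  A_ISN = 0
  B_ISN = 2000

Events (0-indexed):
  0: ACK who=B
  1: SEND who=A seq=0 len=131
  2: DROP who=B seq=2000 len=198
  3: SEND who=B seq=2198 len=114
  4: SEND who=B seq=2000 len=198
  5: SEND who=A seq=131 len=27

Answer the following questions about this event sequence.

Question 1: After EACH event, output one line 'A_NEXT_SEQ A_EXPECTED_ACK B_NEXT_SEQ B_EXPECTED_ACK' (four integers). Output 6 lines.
0 2000 2000 0
131 2000 2000 131
131 2000 2198 131
131 2000 2312 131
131 2312 2312 131
158 2312 2312 158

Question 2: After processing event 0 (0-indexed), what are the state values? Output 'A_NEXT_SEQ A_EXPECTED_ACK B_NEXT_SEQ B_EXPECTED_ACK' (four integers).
After event 0: A_seq=0 A_ack=2000 B_seq=2000 B_ack=0

0 2000 2000 0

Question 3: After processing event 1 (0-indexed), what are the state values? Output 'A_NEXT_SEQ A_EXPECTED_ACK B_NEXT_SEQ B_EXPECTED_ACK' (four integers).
After event 0: A_seq=0 A_ack=2000 B_seq=2000 B_ack=0
After event 1: A_seq=131 A_ack=2000 B_seq=2000 B_ack=131

131 2000 2000 131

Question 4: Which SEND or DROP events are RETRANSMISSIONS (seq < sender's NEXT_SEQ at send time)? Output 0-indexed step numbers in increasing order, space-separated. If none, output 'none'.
Answer: 4

Derivation:
Step 1: SEND seq=0 -> fresh
Step 2: DROP seq=2000 -> fresh
Step 3: SEND seq=2198 -> fresh
Step 4: SEND seq=2000 -> retransmit
Step 5: SEND seq=131 -> fresh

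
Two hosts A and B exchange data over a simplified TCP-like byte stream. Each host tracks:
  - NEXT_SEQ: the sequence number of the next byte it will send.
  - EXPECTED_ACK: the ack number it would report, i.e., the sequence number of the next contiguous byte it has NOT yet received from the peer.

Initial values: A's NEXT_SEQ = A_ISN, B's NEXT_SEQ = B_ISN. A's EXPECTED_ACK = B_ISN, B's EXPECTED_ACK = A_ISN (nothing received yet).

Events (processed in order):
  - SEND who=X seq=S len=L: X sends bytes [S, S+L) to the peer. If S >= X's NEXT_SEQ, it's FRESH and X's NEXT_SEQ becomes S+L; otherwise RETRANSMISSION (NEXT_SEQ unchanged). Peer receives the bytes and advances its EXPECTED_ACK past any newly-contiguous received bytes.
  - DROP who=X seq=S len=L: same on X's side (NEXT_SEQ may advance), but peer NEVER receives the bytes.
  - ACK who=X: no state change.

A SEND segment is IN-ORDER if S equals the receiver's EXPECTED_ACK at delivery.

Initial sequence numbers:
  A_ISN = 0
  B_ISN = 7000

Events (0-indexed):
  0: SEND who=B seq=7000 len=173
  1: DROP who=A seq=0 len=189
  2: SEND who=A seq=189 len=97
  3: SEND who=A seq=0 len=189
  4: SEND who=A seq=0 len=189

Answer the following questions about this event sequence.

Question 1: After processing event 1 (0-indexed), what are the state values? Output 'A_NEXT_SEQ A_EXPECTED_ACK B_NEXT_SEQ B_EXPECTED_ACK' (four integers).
After event 0: A_seq=0 A_ack=7173 B_seq=7173 B_ack=0
After event 1: A_seq=189 A_ack=7173 B_seq=7173 B_ack=0

189 7173 7173 0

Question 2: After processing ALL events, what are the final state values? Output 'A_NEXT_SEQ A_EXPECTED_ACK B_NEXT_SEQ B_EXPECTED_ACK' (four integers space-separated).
Answer: 286 7173 7173 286

Derivation:
After event 0: A_seq=0 A_ack=7173 B_seq=7173 B_ack=0
After event 1: A_seq=189 A_ack=7173 B_seq=7173 B_ack=0
After event 2: A_seq=286 A_ack=7173 B_seq=7173 B_ack=0
After event 3: A_seq=286 A_ack=7173 B_seq=7173 B_ack=286
After event 4: A_seq=286 A_ack=7173 B_seq=7173 B_ack=286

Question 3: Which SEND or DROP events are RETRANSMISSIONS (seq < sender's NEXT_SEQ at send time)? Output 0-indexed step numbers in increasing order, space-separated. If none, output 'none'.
Step 0: SEND seq=7000 -> fresh
Step 1: DROP seq=0 -> fresh
Step 2: SEND seq=189 -> fresh
Step 3: SEND seq=0 -> retransmit
Step 4: SEND seq=0 -> retransmit

Answer: 3 4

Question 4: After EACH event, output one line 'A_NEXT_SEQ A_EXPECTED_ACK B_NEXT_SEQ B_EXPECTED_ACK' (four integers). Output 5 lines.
0 7173 7173 0
189 7173 7173 0
286 7173 7173 0
286 7173 7173 286
286 7173 7173 286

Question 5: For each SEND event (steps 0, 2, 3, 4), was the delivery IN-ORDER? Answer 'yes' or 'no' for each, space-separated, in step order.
Step 0: SEND seq=7000 -> in-order
Step 2: SEND seq=189 -> out-of-order
Step 3: SEND seq=0 -> in-order
Step 4: SEND seq=0 -> out-of-order

Answer: yes no yes no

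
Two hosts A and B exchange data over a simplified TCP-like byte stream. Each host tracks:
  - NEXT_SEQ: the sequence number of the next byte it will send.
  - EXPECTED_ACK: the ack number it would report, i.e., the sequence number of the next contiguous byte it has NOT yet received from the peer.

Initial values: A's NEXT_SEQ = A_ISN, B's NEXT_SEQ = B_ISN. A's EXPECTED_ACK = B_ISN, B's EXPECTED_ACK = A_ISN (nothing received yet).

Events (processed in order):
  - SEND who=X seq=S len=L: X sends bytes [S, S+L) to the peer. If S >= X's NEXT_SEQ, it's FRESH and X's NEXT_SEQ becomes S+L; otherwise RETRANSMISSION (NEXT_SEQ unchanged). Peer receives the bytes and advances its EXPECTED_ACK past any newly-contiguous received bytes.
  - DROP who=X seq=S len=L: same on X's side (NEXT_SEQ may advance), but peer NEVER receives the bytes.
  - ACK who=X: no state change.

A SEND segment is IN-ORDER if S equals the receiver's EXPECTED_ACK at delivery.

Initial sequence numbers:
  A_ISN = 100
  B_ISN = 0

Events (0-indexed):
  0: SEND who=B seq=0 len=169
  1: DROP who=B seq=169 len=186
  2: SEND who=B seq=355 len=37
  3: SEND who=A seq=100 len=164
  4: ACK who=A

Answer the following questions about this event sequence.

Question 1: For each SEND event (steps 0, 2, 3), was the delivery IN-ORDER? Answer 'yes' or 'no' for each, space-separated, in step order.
Step 0: SEND seq=0 -> in-order
Step 2: SEND seq=355 -> out-of-order
Step 3: SEND seq=100 -> in-order

Answer: yes no yes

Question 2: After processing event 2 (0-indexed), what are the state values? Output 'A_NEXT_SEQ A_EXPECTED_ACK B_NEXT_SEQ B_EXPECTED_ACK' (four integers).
After event 0: A_seq=100 A_ack=169 B_seq=169 B_ack=100
After event 1: A_seq=100 A_ack=169 B_seq=355 B_ack=100
After event 2: A_seq=100 A_ack=169 B_seq=392 B_ack=100

100 169 392 100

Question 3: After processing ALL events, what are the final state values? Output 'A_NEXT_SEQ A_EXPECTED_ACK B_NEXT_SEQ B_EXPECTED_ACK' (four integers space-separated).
Answer: 264 169 392 264

Derivation:
After event 0: A_seq=100 A_ack=169 B_seq=169 B_ack=100
After event 1: A_seq=100 A_ack=169 B_seq=355 B_ack=100
After event 2: A_seq=100 A_ack=169 B_seq=392 B_ack=100
After event 3: A_seq=264 A_ack=169 B_seq=392 B_ack=264
After event 4: A_seq=264 A_ack=169 B_seq=392 B_ack=264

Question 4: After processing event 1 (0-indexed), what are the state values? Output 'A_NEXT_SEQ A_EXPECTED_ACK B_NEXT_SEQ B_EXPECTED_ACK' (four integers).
After event 0: A_seq=100 A_ack=169 B_seq=169 B_ack=100
After event 1: A_seq=100 A_ack=169 B_seq=355 B_ack=100

100 169 355 100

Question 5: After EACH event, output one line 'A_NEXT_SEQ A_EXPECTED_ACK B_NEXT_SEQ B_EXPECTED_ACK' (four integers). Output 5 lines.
100 169 169 100
100 169 355 100
100 169 392 100
264 169 392 264
264 169 392 264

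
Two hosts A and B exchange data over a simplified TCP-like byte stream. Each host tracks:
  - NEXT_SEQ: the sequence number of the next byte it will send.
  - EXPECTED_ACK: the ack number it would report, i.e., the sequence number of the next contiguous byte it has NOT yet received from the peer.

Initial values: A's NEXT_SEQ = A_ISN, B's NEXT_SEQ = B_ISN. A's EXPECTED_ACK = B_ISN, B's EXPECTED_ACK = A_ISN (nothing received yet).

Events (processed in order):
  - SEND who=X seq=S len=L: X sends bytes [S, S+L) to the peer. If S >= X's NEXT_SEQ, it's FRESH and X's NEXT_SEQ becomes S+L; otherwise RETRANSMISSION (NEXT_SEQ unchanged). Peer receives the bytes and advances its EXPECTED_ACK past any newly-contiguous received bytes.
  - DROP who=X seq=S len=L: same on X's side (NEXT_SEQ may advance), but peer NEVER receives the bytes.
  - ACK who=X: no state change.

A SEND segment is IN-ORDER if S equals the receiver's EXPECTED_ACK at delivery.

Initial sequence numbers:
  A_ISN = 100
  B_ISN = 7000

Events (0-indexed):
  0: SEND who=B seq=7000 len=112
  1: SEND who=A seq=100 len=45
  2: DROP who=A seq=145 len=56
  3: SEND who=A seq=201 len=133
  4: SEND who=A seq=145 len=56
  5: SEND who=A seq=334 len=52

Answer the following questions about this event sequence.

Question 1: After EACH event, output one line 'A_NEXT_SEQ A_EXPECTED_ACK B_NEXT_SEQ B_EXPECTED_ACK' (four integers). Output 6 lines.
100 7112 7112 100
145 7112 7112 145
201 7112 7112 145
334 7112 7112 145
334 7112 7112 334
386 7112 7112 386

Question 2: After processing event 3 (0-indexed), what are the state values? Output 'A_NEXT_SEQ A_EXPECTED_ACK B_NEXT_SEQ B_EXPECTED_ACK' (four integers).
After event 0: A_seq=100 A_ack=7112 B_seq=7112 B_ack=100
After event 1: A_seq=145 A_ack=7112 B_seq=7112 B_ack=145
After event 2: A_seq=201 A_ack=7112 B_seq=7112 B_ack=145
After event 3: A_seq=334 A_ack=7112 B_seq=7112 B_ack=145

334 7112 7112 145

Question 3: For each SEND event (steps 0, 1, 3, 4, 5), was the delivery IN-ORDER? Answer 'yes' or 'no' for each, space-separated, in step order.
Step 0: SEND seq=7000 -> in-order
Step 1: SEND seq=100 -> in-order
Step 3: SEND seq=201 -> out-of-order
Step 4: SEND seq=145 -> in-order
Step 5: SEND seq=334 -> in-order

Answer: yes yes no yes yes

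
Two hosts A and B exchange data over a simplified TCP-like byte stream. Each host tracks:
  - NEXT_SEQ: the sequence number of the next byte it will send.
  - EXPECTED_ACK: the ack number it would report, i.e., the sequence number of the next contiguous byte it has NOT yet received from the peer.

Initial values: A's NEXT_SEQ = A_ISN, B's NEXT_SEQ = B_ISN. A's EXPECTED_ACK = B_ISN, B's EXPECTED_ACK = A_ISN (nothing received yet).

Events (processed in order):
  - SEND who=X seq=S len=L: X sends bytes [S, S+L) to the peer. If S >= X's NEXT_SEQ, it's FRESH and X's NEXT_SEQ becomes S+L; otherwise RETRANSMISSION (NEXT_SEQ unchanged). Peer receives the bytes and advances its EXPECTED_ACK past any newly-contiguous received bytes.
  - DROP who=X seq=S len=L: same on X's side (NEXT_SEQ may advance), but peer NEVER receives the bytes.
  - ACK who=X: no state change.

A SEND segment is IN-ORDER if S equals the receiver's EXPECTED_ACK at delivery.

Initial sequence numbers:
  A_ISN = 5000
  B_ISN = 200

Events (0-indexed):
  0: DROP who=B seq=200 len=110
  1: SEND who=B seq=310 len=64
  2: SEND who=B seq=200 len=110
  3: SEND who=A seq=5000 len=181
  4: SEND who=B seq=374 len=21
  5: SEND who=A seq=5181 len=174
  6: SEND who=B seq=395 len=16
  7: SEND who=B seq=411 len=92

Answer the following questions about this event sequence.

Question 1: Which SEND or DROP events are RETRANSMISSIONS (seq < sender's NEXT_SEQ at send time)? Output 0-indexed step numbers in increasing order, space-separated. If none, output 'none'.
Answer: 2

Derivation:
Step 0: DROP seq=200 -> fresh
Step 1: SEND seq=310 -> fresh
Step 2: SEND seq=200 -> retransmit
Step 3: SEND seq=5000 -> fresh
Step 4: SEND seq=374 -> fresh
Step 5: SEND seq=5181 -> fresh
Step 6: SEND seq=395 -> fresh
Step 7: SEND seq=411 -> fresh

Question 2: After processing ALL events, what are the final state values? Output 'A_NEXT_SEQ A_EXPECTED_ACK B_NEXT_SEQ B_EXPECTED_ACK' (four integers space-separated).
After event 0: A_seq=5000 A_ack=200 B_seq=310 B_ack=5000
After event 1: A_seq=5000 A_ack=200 B_seq=374 B_ack=5000
After event 2: A_seq=5000 A_ack=374 B_seq=374 B_ack=5000
After event 3: A_seq=5181 A_ack=374 B_seq=374 B_ack=5181
After event 4: A_seq=5181 A_ack=395 B_seq=395 B_ack=5181
After event 5: A_seq=5355 A_ack=395 B_seq=395 B_ack=5355
After event 6: A_seq=5355 A_ack=411 B_seq=411 B_ack=5355
After event 7: A_seq=5355 A_ack=503 B_seq=503 B_ack=5355

Answer: 5355 503 503 5355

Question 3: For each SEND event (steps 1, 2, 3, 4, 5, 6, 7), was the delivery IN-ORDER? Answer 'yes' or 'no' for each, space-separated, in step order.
Answer: no yes yes yes yes yes yes

Derivation:
Step 1: SEND seq=310 -> out-of-order
Step 2: SEND seq=200 -> in-order
Step 3: SEND seq=5000 -> in-order
Step 4: SEND seq=374 -> in-order
Step 5: SEND seq=5181 -> in-order
Step 6: SEND seq=395 -> in-order
Step 7: SEND seq=411 -> in-order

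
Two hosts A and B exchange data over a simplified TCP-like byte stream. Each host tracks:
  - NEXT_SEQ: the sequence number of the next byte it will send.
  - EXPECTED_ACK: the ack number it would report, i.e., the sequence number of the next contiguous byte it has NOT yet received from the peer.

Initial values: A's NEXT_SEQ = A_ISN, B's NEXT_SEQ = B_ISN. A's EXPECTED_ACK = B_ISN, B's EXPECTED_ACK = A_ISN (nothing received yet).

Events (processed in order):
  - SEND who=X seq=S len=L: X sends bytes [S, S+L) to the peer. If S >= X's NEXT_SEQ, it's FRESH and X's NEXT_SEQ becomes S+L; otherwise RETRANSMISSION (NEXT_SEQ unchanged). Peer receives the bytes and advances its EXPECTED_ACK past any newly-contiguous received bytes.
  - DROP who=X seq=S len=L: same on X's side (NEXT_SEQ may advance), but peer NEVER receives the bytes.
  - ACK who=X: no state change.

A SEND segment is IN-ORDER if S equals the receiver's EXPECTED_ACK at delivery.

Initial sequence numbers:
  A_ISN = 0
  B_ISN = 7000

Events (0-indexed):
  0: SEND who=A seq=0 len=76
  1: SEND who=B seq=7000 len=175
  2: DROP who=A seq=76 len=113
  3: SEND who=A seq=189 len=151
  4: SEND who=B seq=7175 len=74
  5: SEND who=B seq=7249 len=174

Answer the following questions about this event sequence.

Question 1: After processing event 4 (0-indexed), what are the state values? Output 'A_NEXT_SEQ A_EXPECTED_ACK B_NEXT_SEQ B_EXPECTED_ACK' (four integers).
After event 0: A_seq=76 A_ack=7000 B_seq=7000 B_ack=76
After event 1: A_seq=76 A_ack=7175 B_seq=7175 B_ack=76
After event 2: A_seq=189 A_ack=7175 B_seq=7175 B_ack=76
After event 3: A_seq=340 A_ack=7175 B_seq=7175 B_ack=76
After event 4: A_seq=340 A_ack=7249 B_seq=7249 B_ack=76

340 7249 7249 76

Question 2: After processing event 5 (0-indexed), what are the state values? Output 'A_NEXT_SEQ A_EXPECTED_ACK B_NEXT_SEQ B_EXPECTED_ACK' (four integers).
After event 0: A_seq=76 A_ack=7000 B_seq=7000 B_ack=76
After event 1: A_seq=76 A_ack=7175 B_seq=7175 B_ack=76
After event 2: A_seq=189 A_ack=7175 B_seq=7175 B_ack=76
After event 3: A_seq=340 A_ack=7175 B_seq=7175 B_ack=76
After event 4: A_seq=340 A_ack=7249 B_seq=7249 B_ack=76
After event 5: A_seq=340 A_ack=7423 B_seq=7423 B_ack=76

340 7423 7423 76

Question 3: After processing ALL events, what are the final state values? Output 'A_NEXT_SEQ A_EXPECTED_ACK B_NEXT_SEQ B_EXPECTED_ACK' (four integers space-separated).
After event 0: A_seq=76 A_ack=7000 B_seq=7000 B_ack=76
After event 1: A_seq=76 A_ack=7175 B_seq=7175 B_ack=76
After event 2: A_seq=189 A_ack=7175 B_seq=7175 B_ack=76
After event 3: A_seq=340 A_ack=7175 B_seq=7175 B_ack=76
After event 4: A_seq=340 A_ack=7249 B_seq=7249 B_ack=76
After event 5: A_seq=340 A_ack=7423 B_seq=7423 B_ack=76

Answer: 340 7423 7423 76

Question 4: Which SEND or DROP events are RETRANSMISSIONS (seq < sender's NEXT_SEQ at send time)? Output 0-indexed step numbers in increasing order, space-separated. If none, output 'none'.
Answer: none

Derivation:
Step 0: SEND seq=0 -> fresh
Step 1: SEND seq=7000 -> fresh
Step 2: DROP seq=76 -> fresh
Step 3: SEND seq=189 -> fresh
Step 4: SEND seq=7175 -> fresh
Step 5: SEND seq=7249 -> fresh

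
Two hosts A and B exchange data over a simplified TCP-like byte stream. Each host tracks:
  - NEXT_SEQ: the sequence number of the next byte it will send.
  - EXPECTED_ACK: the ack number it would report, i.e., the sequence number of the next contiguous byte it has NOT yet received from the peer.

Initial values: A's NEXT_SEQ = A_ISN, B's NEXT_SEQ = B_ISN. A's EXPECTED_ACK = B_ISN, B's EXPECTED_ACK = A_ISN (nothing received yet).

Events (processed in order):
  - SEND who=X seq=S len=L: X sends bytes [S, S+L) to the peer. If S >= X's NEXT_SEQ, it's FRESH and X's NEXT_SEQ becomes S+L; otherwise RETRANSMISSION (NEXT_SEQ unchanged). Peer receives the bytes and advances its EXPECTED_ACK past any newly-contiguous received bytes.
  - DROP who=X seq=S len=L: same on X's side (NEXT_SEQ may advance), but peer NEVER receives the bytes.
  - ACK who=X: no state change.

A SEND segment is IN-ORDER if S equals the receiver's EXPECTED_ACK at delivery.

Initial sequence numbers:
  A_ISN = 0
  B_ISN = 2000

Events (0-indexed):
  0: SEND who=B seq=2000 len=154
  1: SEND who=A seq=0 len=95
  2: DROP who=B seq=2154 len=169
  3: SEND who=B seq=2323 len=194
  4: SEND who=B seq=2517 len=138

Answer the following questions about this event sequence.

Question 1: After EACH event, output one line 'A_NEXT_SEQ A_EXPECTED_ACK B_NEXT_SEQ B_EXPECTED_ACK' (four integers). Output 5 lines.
0 2154 2154 0
95 2154 2154 95
95 2154 2323 95
95 2154 2517 95
95 2154 2655 95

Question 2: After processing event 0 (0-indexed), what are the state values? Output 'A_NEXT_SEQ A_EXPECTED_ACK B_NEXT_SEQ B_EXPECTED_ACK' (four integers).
After event 0: A_seq=0 A_ack=2154 B_seq=2154 B_ack=0

0 2154 2154 0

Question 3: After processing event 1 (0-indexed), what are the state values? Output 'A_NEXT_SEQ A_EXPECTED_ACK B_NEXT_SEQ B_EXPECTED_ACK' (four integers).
After event 0: A_seq=0 A_ack=2154 B_seq=2154 B_ack=0
After event 1: A_seq=95 A_ack=2154 B_seq=2154 B_ack=95

95 2154 2154 95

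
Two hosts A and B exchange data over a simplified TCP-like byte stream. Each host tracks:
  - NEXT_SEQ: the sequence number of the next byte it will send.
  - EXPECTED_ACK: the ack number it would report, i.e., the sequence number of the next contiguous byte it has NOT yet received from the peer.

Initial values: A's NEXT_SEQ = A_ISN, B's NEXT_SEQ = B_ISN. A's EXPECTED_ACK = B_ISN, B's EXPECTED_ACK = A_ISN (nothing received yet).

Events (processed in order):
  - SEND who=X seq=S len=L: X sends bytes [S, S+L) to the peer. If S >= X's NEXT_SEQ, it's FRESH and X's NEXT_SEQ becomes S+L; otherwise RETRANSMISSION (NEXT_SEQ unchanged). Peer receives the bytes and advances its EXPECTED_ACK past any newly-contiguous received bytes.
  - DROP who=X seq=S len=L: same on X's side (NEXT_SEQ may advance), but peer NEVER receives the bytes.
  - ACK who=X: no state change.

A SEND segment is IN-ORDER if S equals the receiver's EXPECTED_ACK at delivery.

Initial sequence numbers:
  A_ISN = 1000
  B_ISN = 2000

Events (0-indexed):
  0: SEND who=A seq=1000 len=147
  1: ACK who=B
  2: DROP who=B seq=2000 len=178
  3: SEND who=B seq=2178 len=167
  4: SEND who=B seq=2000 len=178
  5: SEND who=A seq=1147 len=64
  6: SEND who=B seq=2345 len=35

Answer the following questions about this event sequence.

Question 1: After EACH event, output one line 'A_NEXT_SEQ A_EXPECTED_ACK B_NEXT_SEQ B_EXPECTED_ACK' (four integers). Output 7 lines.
1147 2000 2000 1147
1147 2000 2000 1147
1147 2000 2178 1147
1147 2000 2345 1147
1147 2345 2345 1147
1211 2345 2345 1211
1211 2380 2380 1211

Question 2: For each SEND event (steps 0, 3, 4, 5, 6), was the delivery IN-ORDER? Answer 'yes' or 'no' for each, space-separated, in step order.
Answer: yes no yes yes yes

Derivation:
Step 0: SEND seq=1000 -> in-order
Step 3: SEND seq=2178 -> out-of-order
Step 4: SEND seq=2000 -> in-order
Step 5: SEND seq=1147 -> in-order
Step 6: SEND seq=2345 -> in-order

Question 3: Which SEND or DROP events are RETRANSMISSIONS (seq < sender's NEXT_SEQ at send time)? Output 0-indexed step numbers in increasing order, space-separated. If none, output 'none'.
Step 0: SEND seq=1000 -> fresh
Step 2: DROP seq=2000 -> fresh
Step 3: SEND seq=2178 -> fresh
Step 4: SEND seq=2000 -> retransmit
Step 5: SEND seq=1147 -> fresh
Step 6: SEND seq=2345 -> fresh

Answer: 4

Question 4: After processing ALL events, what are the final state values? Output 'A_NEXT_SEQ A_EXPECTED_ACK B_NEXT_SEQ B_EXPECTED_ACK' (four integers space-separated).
Answer: 1211 2380 2380 1211

Derivation:
After event 0: A_seq=1147 A_ack=2000 B_seq=2000 B_ack=1147
After event 1: A_seq=1147 A_ack=2000 B_seq=2000 B_ack=1147
After event 2: A_seq=1147 A_ack=2000 B_seq=2178 B_ack=1147
After event 3: A_seq=1147 A_ack=2000 B_seq=2345 B_ack=1147
After event 4: A_seq=1147 A_ack=2345 B_seq=2345 B_ack=1147
After event 5: A_seq=1211 A_ack=2345 B_seq=2345 B_ack=1211
After event 6: A_seq=1211 A_ack=2380 B_seq=2380 B_ack=1211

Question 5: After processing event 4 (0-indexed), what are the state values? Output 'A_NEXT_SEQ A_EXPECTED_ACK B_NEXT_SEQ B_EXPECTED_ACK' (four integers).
After event 0: A_seq=1147 A_ack=2000 B_seq=2000 B_ack=1147
After event 1: A_seq=1147 A_ack=2000 B_seq=2000 B_ack=1147
After event 2: A_seq=1147 A_ack=2000 B_seq=2178 B_ack=1147
After event 3: A_seq=1147 A_ack=2000 B_seq=2345 B_ack=1147
After event 4: A_seq=1147 A_ack=2345 B_seq=2345 B_ack=1147

1147 2345 2345 1147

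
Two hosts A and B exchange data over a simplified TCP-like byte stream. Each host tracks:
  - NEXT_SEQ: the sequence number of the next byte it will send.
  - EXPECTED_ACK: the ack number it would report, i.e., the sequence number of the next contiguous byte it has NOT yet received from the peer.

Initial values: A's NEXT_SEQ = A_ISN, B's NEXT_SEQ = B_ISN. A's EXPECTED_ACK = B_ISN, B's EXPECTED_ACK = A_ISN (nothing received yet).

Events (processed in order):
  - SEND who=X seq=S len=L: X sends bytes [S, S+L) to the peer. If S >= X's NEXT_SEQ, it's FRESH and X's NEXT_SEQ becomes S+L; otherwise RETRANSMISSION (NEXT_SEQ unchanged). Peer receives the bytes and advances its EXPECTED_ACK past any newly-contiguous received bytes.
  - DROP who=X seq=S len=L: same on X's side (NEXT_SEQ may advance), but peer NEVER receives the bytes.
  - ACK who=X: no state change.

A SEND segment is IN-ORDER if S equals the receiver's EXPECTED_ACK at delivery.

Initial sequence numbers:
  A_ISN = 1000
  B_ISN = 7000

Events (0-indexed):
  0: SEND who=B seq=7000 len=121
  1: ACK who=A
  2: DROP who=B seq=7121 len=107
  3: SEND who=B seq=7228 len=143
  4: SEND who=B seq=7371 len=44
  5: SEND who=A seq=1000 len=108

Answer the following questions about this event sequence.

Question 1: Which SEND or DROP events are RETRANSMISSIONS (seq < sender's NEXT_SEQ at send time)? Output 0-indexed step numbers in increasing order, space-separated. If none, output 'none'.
Step 0: SEND seq=7000 -> fresh
Step 2: DROP seq=7121 -> fresh
Step 3: SEND seq=7228 -> fresh
Step 4: SEND seq=7371 -> fresh
Step 5: SEND seq=1000 -> fresh

Answer: none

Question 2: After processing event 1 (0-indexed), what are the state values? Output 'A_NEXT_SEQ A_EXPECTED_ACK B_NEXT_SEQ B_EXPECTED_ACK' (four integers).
After event 0: A_seq=1000 A_ack=7121 B_seq=7121 B_ack=1000
After event 1: A_seq=1000 A_ack=7121 B_seq=7121 B_ack=1000

1000 7121 7121 1000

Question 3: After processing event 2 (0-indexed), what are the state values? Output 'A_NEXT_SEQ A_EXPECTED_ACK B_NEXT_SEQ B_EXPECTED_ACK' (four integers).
After event 0: A_seq=1000 A_ack=7121 B_seq=7121 B_ack=1000
After event 1: A_seq=1000 A_ack=7121 B_seq=7121 B_ack=1000
After event 2: A_seq=1000 A_ack=7121 B_seq=7228 B_ack=1000

1000 7121 7228 1000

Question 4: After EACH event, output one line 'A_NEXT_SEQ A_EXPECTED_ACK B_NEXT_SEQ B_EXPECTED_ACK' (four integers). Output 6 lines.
1000 7121 7121 1000
1000 7121 7121 1000
1000 7121 7228 1000
1000 7121 7371 1000
1000 7121 7415 1000
1108 7121 7415 1108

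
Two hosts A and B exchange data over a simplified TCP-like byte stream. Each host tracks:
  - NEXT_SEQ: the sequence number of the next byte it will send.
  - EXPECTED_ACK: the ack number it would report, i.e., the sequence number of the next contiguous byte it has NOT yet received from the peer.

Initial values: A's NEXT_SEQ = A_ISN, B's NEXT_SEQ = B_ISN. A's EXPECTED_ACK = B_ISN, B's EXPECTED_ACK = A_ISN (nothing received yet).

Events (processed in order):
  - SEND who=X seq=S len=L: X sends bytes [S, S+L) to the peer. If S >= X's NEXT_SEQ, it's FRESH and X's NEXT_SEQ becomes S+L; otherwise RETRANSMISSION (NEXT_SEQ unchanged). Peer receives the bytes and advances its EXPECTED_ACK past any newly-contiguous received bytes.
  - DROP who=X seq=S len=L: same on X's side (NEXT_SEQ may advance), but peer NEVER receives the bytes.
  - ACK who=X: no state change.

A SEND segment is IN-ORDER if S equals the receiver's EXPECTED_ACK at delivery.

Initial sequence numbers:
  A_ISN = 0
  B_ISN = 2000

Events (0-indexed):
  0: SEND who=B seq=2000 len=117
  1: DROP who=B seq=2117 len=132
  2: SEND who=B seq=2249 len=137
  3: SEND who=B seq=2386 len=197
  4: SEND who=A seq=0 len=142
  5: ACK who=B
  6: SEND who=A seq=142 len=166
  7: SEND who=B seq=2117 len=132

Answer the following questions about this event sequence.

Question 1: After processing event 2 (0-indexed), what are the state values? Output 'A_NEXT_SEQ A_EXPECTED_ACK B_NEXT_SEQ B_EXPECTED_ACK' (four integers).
After event 0: A_seq=0 A_ack=2117 B_seq=2117 B_ack=0
After event 1: A_seq=0 A_ack=2117 B_seq=2249 B_ack=0
After event 2: A_seq=0 A_ack=2117 B_seq=2386 B_ack=0

0 2117 2386 0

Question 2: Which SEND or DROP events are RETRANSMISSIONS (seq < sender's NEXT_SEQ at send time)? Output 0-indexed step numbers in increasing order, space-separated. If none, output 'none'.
Step 0: SEND seq=2000 -> fresh
Step 1: DROP seq=2117 -> fresh
Step 2: SEND seq=2249 -> fresh
Step 3: SEND seq=2386 -> fresh
Step 4: SEND seq=0 -> fresh
Step 6: SEND seq=142 -> fresh
Step 7: SEND seq=2117 -> retransmit

Answer: 7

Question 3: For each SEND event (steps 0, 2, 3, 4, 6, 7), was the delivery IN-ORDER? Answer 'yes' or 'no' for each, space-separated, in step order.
Step 0: SEND seq=2000 -> in-order
Step 2: SEND seq=2249 -> out-of-order
Step 3: SEND seq=2386 -> out-of-order
Step 4: SEND seq=0 -> in-order
Step 6: SEND seq=142 -> in-order
Step 7: SEND seq=2117 -> in-order

Answer: yes no no yes yes yes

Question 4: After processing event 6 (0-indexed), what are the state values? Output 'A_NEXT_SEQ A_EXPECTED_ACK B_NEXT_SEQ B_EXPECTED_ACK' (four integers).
After event 0: A_seq=0 A_ack=2117 B_seq=2117 B_ack=0
After event 1: A_seq=0 A_ack=2117 B_seq=2249 B_ack=0
After event 2: A_seq=0 A_ack=2117 B_seq=2386 B_ack=0
After event 3: A_seq=0 A_ack=2117 B_seq=2583 B_ack=0
After event 4: A_seq=142 A_ack=2117 B_seq=2583 B_ack=142
After event 5: A_seq=142 A_ack=2117 B_seq=2583 B_ack=142
After event 6: A_seq=308 A_ack=2117 B_seq=2583 B_ack=308

308 2117 2583 308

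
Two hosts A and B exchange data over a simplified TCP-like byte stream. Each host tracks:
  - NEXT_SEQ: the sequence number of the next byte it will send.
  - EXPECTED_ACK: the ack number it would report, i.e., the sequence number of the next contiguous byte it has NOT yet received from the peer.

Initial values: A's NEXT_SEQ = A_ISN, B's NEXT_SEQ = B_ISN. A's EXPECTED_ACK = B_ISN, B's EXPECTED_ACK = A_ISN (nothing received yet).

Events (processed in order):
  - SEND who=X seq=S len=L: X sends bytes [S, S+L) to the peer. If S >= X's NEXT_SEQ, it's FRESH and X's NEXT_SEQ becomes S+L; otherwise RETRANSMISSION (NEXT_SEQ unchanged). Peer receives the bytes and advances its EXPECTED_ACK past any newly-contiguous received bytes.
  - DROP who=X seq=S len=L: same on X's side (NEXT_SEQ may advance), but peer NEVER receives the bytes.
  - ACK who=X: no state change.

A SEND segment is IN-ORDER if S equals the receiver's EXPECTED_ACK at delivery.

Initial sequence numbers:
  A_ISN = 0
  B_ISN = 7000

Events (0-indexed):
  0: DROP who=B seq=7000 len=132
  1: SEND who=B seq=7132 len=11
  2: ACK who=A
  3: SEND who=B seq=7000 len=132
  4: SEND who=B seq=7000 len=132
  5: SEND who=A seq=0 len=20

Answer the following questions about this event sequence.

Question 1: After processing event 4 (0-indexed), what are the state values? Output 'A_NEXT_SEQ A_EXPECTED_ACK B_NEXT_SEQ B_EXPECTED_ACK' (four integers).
After event 0: A_seq=0 A_ack=7000 B_seq=7132 B_ack=0
After event 1: A_seq=0 A_ack=7000 B_seq=7143 B_ack=0
After event 2: A_seq=0 A_ack=7000 B_seq=7143 B_ack=0
After event 3: A_seq=0 A_ack=7143 B_seq=7143 B_ack=0
After event 4: A_seq=0 A_ack=7143 B_seq=7143 B_ack=0

0 7143 7143 0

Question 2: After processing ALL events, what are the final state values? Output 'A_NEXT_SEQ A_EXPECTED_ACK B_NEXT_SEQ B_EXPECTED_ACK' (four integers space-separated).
After event 0: A_seq=0 A_ack=7000 B_seq=7132 B_ack=0
After event 1: A_seq=0 A_ack=7000 B_seq=7143 B_ack=0
After event 2: A_seq=0 A_ack=7000 B_seq=7143 B_ack=0
After event 3: A_seq=0 A_ack=7143 B_seq=7143 B_ack=0
After event 4: A_seq=0 A_ack=7143 B_seq=7143 B_ack=0
After event 5: A_seq=20 A_ack=7143 B_seq=7143 B_ack=20

Answer: 20 7143 7143 20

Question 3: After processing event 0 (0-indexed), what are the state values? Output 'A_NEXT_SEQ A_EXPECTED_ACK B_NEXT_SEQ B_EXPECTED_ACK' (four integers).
After event 0: A_seq=0 A_ack=7000 B_seq=7132 B_ack=0

0 7000 7132 0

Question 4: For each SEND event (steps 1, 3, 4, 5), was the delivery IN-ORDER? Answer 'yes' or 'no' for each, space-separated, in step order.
Step 1: SEND seq=7132 -> out-of-order
Step 3: SEND seq=7000 -> in-order
Step 4: SEND seq=7000 -> out-of-order
Step 5: SEND seq=0 -> in-order

Answer: no yes no yes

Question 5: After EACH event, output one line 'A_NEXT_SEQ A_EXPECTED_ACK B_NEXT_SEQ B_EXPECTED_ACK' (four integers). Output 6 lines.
0 7000 7132 0
0 7000 7143 0
0 7000 7143 0
0 7143 7143 0
0 7143 7143 0
20 7143 7143 20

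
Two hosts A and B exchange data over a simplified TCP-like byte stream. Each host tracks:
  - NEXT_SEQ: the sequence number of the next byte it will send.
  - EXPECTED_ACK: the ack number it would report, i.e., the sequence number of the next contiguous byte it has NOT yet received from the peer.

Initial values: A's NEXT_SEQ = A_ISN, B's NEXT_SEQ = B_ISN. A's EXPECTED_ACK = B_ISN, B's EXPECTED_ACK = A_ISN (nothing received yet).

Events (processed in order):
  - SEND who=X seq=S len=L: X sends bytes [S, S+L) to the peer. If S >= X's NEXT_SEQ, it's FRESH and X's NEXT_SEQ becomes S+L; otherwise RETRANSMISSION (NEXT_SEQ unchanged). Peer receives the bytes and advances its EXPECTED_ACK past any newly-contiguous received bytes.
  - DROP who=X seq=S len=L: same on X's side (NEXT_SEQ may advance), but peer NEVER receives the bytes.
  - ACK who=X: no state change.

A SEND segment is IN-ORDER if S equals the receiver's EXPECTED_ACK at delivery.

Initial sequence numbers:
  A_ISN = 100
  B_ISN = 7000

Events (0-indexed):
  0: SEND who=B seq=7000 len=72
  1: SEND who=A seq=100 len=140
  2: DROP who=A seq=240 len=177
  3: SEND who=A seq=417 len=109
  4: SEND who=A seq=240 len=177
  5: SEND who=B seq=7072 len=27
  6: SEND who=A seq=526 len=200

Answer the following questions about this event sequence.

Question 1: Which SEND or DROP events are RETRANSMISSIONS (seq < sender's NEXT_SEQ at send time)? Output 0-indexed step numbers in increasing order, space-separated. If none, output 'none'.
Step 0: SEND seq=7000 -> fresh
Step 1: SEND seq=100 -> fresh
Step 2: DROP seq=240 -> fresh
Step 3: SEND seq=417 -> fresh
Step 4: SEND seq=240 -> retransmit
Step 5: SEND seq=7072 -> fresh
Step 6: SEND seq=526 -> fresh

Answer: 4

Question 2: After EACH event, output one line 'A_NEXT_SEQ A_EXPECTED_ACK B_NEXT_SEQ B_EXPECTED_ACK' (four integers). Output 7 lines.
100 7072 7072 100
240 7072 7072 240
417 7072 7072 240
526 7072 7072 240
526 7072 7072 526
526 7099 7099 526
726 7099 7099 726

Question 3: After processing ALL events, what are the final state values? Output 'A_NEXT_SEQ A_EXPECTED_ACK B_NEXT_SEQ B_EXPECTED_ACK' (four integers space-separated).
Answer: 726 7099 7099 726

Derivation:
After event 0: A_seq=100 A_ack=7072 B_seq=7072 B_ack=100
After event 1: A_seq=240 A_ack=7072 B_seq=7072 B_ack=240
After event 2: A_seq=417 A_ack=7072 B_seq=7072 B_ack=240
After event 3: A_seq=526 A_ack=7072 B_seq=7072 B_ack=240
After event 4: A_seq=526 A_ack=7072 B_seq=7072 B_ack=526
After event 5: A_seq=526 A_ack=7099 B_seq=7099 B_ack=526
After event 6: A_seq=726 A_ack=7099 B_seq=7099 B_ack=726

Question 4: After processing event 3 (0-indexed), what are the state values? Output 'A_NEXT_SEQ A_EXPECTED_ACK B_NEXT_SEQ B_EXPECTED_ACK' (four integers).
After event 0: A_seq=100 A_ack=7072 B_seq=7072 B_ack=100
After event 1: A_seq=240 A_ack=7072 B_seq=7072 B_ack=240
After event 2: A_seq=417 A_ack=7072 B_seq=7072 B_ack=240
After event 3: A_seq=526 A_ack=7072 B_seq=7072 B_ack=240

526 7072 7072 240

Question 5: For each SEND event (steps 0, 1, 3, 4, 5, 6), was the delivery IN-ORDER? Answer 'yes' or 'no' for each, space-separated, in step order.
Step 0: SEND seq=7000 -> in-order
Step 1: SEND seq=100 -> in-order
Step 3: SEND seq=417 -> out-of-order
Step 4: SEND seq=240 -> in-order
Step 5: SEND seq=7072 -> in-order
Step 6: SEND seq=526 -> in-order

Answer: yes yes no yes yes yes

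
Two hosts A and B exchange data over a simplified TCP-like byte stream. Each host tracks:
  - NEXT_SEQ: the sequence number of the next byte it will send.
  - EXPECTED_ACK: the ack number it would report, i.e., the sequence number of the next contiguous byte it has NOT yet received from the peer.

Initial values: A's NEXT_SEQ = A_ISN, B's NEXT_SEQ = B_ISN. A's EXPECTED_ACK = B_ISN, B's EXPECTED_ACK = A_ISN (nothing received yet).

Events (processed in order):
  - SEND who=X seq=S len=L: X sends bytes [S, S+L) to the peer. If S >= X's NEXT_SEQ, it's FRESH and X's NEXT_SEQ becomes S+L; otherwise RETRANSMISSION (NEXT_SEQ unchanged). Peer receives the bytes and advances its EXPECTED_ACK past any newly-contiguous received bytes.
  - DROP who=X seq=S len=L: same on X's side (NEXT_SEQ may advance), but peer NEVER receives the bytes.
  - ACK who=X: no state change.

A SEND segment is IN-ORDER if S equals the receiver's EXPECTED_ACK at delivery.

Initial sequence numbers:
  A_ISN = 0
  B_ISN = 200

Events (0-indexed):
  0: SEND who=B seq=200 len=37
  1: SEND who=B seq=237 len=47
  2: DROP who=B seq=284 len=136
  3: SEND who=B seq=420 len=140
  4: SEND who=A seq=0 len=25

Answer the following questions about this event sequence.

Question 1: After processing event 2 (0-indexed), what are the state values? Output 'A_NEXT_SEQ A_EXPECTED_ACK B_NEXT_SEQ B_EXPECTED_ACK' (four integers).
After event 0: A_seq=0 A_ack=237 B_seq=237 B_ack=0
After event 1: A_seq=0 A_ack=284 B_seq=284 B_ack=0
After event 2: A_seq=0 A_ack=284 B_seq=420 B_ack=0

0 284 420 0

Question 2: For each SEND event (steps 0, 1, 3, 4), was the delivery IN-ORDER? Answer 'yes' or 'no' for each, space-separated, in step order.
Answer: yes yes no yes

Derivation:
Step 0: SEND seq=200 -> in-order
Step 1: SEND seq=237 -> in-order
Step 3: SEND seq=420 -> out-of-order
Step 4: SEND seq=0 -> in-order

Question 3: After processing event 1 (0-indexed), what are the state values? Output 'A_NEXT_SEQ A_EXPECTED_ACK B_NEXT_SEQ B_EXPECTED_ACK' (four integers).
After event 0: A_seq=0 A_ack=237 B_seq=237 B_ack=0
After event 1: A_seq=0 A_ack=284 B_seq=284 B_ack=0

0 284 284 0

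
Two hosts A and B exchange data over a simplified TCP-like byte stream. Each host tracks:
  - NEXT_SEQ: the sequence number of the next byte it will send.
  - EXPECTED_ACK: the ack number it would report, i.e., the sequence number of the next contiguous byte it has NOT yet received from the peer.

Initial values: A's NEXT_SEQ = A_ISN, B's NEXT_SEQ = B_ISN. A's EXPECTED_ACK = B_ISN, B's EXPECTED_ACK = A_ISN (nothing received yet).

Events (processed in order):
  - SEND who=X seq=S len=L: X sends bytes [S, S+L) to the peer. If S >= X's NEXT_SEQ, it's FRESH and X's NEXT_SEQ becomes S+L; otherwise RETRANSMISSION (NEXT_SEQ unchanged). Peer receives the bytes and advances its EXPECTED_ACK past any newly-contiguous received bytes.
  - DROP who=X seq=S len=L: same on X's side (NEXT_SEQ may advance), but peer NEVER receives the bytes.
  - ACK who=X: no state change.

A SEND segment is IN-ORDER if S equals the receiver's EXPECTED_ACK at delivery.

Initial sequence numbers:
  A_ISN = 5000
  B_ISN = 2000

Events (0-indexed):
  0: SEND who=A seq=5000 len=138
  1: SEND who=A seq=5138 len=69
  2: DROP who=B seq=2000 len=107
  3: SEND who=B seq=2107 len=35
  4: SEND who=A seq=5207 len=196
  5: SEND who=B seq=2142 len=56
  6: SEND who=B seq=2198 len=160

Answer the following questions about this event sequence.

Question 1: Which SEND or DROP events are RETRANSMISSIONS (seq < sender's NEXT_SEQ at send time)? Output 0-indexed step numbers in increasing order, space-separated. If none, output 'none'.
Answer: none

Derivation:
Step 0: SEND seq=5000 -> fresh
Step 1: SEND seq=5138 -> fresh
Step 2: DROP seq=2000 -> fresh
Step 3: SEND seq=2107 -> fresh
Step 4: SEND seq=5207 -> fresh
Step 5: SEND seq=2142 -> fresh
Step 6: SEND seq=2198 -> fresh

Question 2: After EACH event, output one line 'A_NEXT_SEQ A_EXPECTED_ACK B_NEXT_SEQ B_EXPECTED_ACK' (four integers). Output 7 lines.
5138 2000 2000 5138
5207 2000 2000 5207
5207 2000 2107 5207
5207 2000 2142 5207
5403 2000 2142 5403
5403 2000 2198 5403
5403 2000 2358 5403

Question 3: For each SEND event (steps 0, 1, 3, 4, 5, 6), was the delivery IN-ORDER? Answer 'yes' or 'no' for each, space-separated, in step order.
Step 0: SEND seq=5000 -> in-order
Step 1: SEND seq=5138 -> in-order
Step 3: SEND seq=2107 -> out-of-order
Step 4: SEND seq=5207 -> in-order
Step 5: SEND seq=2142 -> out-of-order
Step 6: SEND seq=2198 -> out-of-order

Answer: yes yes no yes no no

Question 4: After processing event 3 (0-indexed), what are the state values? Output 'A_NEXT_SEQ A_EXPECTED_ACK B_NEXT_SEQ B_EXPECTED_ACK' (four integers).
After event 0: A_seq=5138 A_ack=2000 B_seq=2000 B_ack=5138
After event 1: A_seq=5207 A_ack=2000 B_seq=2000 B_ack=5207
After event 2: A_seq=5207 A_ack=2000 B_seq=2107 B_ack=5207
After event 3: A_seq=5207 A_ack=2000 B_seq=2142 B_ack=5207

5207 2000 2142 5207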